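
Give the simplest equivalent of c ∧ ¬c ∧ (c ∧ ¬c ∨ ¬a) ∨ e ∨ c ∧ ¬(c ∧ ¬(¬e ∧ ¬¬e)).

c ∧ ¬c ∧ (c ∧ ¬c ∨ ¬a) ∨ e ∨ c ∧ ¬(c ∧ ¬(¬e ∧ ¬¬e))
= c ∧ ¬c ∧ (c ∧ ¬c ∨ ¬a) ∨ e ∨ c ∧ ¬(c ∧ (e ∨ ¬e))   (De Morgan)
= c ∧ ¬c ∧ (c ∧ ¬c ∨ ¬a) ∨ e ∨ c ∧ ¬c   (complement / identity)
= c ∧ ¬c ∧ (c ∧ ¬c ∨ ¬a) ∨ e   (complement / identity)
= c ∧ ¬c ∨ e   (absorption)
= e   (complement / identity)

e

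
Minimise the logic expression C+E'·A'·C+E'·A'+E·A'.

C+A'

C+E'·A'·C+E'·A'+E·A'
= C+E'·A'+E·A'   [absorption]
= C+A'   [distribution]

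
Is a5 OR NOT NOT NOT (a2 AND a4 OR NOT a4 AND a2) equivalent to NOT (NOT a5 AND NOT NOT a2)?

E1: a5 OR NOT NOT NOT (a2 AND a4 OR NOT a4 AND a2)
    = a5 OR NOT NOT NOT a2   — distribution
    = a5 OR NOT a2   — double negation
E2: NOT (NOT a5 AND NOT NOT a2)
    = a5 OR NOT a2   — De Morgan
Both reduce to a5 OR NOT a2, so they are equivalent.

Yes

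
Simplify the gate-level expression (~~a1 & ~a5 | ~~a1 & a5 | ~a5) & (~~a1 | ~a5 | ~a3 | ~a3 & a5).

a1 | ~a5

(~~a1 & ~a5 | ~~a1 & a5 | ~a5) & (~~a1 | ~a5 | ~a3 | ~a3 & a5)
= (~~a1 & ~a5 | ~~a1 & a5 | ~a5) & (~~a1 | ~a5 | ~a3)   [absorption]
= (~~a1 | ~a5) & (~~a1 | ~a5 | ~a3)   [distribution]
= ~~a1 | ~a5   [absorption]
= a1 | ~a5   [double negation]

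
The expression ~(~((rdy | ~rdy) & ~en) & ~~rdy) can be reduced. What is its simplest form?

~en | ~rdy

~(~((rdy | ~rdy) & ~en) & ~~rdy)
= ~(~~en & ~~rdy)   (complement / identity)
= ~en | ~rdy   (De Morgan)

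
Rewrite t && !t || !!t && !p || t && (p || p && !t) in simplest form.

t

t && !t || !!t && !p || t && (p || p && !t)
= !!t && !p || t && (p || p && !t)   — complement / identity
= !!t && !p || t && p   — absorption
= t && !p || t && p   — double negation
= t   — distribution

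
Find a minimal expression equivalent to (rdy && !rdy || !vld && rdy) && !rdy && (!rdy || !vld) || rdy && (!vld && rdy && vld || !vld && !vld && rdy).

(rdy && !rdy || !vld && rdy) && !rdy && (!rdy || !vld) || rdy && (!vld && rdy && vld || !vld && !vld && rdy)
= (rdy && !rdy || !vld && rdy) && !rdy && (!rdy || !vld) || rdy && !vld && rdy   [distribution]
= !vld && rdy && !rdy && (!rdy || !vld) || rdy && !vld && rdy   [complement / identity]
= !vld && rdy && !rdy || rdy && !vld && rdy   [absorption]
= !vld && rdy   [distribution]

!vld && rdy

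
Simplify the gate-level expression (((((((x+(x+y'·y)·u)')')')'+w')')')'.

(((((((x+(x+y'·y)·u)')')')'+w')')')'
= (((((x+(x+y'·y)·u)')'+w')')')'   — double negation
= (((((x+x·u)')'+w')')')'   — complement / identity
= (((x+x·u)')'+w')'   — double negation
= (x+x·u)'·w   — De Morgan
= x'·w   — absorption

x'·w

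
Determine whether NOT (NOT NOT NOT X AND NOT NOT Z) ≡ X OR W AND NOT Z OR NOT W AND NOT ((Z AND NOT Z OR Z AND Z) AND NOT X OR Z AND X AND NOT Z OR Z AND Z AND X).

Yes

E1: NOT (NOT NOT NOT X AND NOT NOT Z)
    = NOT (NOT X AND NOT NOT Z)   (double negation)
    = X OR NOT Z   (De Morgan)
E2: X OR W AND NOT Z OR NOT W AND NOT ((Z AND NOT Z OR Z AND Z) AND NOT X OR Z AND X AND NOT Z OR Z AND Z AND X)
    = X OR W AND NOT Z OR NOT W AND NOT ((Z AND NOT Z OR Z AND Z) AND NOT X OR Z AND X)   (distribution)
    = X OR W AND NOT Z OR NOT W AND NOT (Z AND NOT X OR Z AND X)   (distribution)
    = X OR W AND NOT Z OR NOT W AND NOT Z   (distribution)
    = X OR NOT Z   (distribution)
Both reduce to X OR NOT Z, so they are equivalent.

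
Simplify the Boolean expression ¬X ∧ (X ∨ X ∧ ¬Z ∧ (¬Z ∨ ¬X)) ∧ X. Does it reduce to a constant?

False

¬X ∧ (X ∨ X ∧ ¬Z ∧ (¬Z ∨ ¬X)) ∧ X
= ¬X ∧ (X ∨ X ∧ ¬Z) ∧ X   [absorption]
= ¬X ∧ X ∧ X   [absorption]
= ¬X ∧ X   [idempotence]
= False   [complement]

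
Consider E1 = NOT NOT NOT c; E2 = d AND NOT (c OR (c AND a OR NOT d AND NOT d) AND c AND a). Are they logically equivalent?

E1: NOT NOT NOT c
    = NOT c   [double negation]
E2: d AND NOT (c OR (c AND a OR NOT d AND NOT d) AND c AND a)
    = d AND NOT (c OR (c AND a OR NOT d) AND c AND a)   [idempotence]
    = d AND NOT (c OR c AND a)   [absorption]
    = d AND NOT c   [absorption]
These differ: at a=0, c=0, d=0, E1 = 1 but E2 = 0.

No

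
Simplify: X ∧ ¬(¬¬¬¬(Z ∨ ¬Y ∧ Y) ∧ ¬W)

X ∧ ¬(¬¬¬¬(Z ∨ ¬Y ∧ Y) ∧ ¬W)
= X ∧ ¬(¬¬¬¬Z ∧ ¬W)   (complement / identity)
= X ∧ ¬(¬¬Z ∧ ¬W)   (double negation)
= X ∧ (¬Z ∨ W)   (De Morgan)

X ∧ (¬Z ∨ W)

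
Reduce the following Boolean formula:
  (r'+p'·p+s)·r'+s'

r'+s'

(r'+p'·p+s)·r'+s'
= (r'+s)·r'+s'   [complement / identity]
= r'+s'   [absorption]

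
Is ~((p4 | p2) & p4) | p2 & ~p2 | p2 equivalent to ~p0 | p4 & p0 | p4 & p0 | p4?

E1: ~((p4 | p2) & p4) | p2 & ~p2 | p2
    = ~p4 | p2 & ~p2 | p2
    = ~p4 | p2
E2: ~p0 | p4 & p0 | p4 & p0 | p4
    = ~p0 | p4 & p0 | p4
    = ~p0 | p4
These differ: at p0=1, p2=1, p4=0, E1 = 1 but E2 = 0.

No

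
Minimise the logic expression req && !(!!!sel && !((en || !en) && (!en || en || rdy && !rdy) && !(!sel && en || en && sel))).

req && !(!!!sel && !((en || !en) && (!en || en || rdy && !rdy) && !(!sel && en || en && sel)))
= req && !(!!!sel && !((!en || en || rdy && !rdy) && !(!sel && en || en && sel)))   — complement / identity
= req && (!!sel || (!en || en || rdy && !rdy) && !(!sel && en || en && sel))   — De Morgan
= req && (!!sel || (!en || en || rdy && !rdy) && !en)   — distribution
= req && (sel || (!en || en || rdy && !rdy) && !en)   — double negation
= req && (sel || (!en || en) && !en)   — complement / identity
= req && (sel || !en)   — complement / identity

req && (sel || !en)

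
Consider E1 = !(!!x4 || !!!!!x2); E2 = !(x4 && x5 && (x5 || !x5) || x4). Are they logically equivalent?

No

E1: !(!!x4 || !!!!!x2)
    = !x4 && !!!!x2
    = !x4 && !!x2
    = !x4 && x2
E2: !(x4 && x5 && (x5 || !x5) || x4)
    = !(x4 && x5 || x4)
    = !x4
These differ: at x2=0, x4=0, x5=0, E1 = 0 but E2 = 1.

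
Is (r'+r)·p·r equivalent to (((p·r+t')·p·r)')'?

Yes

E1: (r'+r)·p·r
    = p·r
E2: (((p·r+t')·p·r)')'
    = (p·r+t')·p·r
    = p·r
Both reduce to p·r, so they are equivalent.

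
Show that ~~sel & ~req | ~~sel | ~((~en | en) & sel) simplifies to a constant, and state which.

1

~~sel & ~req | ~~sel | ~((~en | en) & sel)
= ~~sel | ~((~en | en) & sel)
= ~~sel | ~sel
= sel | ~sel
= 1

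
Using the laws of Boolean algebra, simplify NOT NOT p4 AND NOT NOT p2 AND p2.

p4 AND p2

NOT NOT p4 AND NOT NOT p2 AND p2
= NOT NOT p4 AND p2 AND p2   — double negation
= p4 AND p2 AND p2   — double negation
= p4 AND p2   — idempotence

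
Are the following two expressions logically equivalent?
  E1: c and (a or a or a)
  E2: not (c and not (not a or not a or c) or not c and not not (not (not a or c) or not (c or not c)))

E1: c and (a or a or a)
    = c and (a or a)   (idempotence)
    = c and a   (idempotence)
E2: not (c and not (not a or not a or c) or not c and not not (not (not a or c) or not (c or not c)))
    = not (c and not (not a or not a or c) or not c and not ((not a or c) and (c or not c)))   (De Morgan)
    = not (c and not (not a or not a or c) or not c and not (not a or c))   (complement / identity)
    = not (c and not (not a or c) or not c and not (not a or c))   (idempotence)
    = not not (not a or c)   (distribution)
    = not a or c   (double negation)
These differ: at a=0, c=0, E1 = 0 but E2 = 1.

No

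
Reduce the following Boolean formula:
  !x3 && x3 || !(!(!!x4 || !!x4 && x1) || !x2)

!x3 && x3 || !(!(!!x4 || !!x4 && x1) || !x2)
= !x3 && x3 || !(!!!x4 || !x2)   [absorption]
= !(!!!x4 || !x2)   [complement / identity]
= !(!x4 || !x2)   [double negation]
= x4 && x2   [De Morgan]

x4 && x2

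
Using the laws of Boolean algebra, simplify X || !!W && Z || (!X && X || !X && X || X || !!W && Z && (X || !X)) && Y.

X || W && Z

X || !!W && Z || (!X && X || !X && X || X || !!W && Z && (X || !X)) && Y
= X || !!W && Z || (!X && X || X || !!W && Z && (X || !X)) && Y   (idempotence)
= X || !!W && Z || (!X && X || X || !!W && Z) && Y   (complement / identity)
= X || !!W && Z || (X || !!W && Z) && Y   (complement / identity)
= X || !!W && Z   (absorption)
= X || W && Z   (double negation)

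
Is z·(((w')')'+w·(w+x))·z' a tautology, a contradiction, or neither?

z·(((w')')'+w·(w+x))·z'
= z·(w'+w·(w+x))·z'
= z·(w'+w)·z'
= z·z'
= 0

contradiction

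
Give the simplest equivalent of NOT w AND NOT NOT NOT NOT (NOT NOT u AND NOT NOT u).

NOT w AND NOT NOT NOT NOT (NOT NOT u AND NOT NOT u)
= NOT w AND NOT NOT (NOT NOT u AND NOT NOT u)   — double negation
= NOT w AND NOT (NOT u OR NOT u)   — De Morgan
= NOT w AND u AND u   — De Morgan
= NOT w AND u   — idempotence

NOT w AND u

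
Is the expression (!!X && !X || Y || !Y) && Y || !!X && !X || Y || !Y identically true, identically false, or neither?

(!!X && !X || Y || !Y) && Y || !!X && !X || Y || !Y
= !!X && !X || Y || !Y   [absorption]
= X && !X || Y || !Y   [double negation]
= Y || !Y   [complement / identity]
= true   [complement]

identically true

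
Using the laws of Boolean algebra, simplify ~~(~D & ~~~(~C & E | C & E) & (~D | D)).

~~(~D & ~~~(~C & E | C & E) & (~D | D))
= ~~(~D & ~(~C & E | C & E) & (~D | D))   — double negation
= ~~(~D & ~(~C & E | C & E))   — complement / identity
= ~~(~D & ~E)   — distribution
= ~D & ~E   — double negation

~D & ~E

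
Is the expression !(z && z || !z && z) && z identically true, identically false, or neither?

!(z && z || !z && z) && z
= !z && z   [distribution]
= false   [complement]

identically false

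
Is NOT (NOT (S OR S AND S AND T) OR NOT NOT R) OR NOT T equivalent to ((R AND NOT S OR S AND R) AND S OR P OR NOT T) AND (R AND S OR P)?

No

E1: NOT (NOT (S OR S AND S AND T) OR NOT NOT R) OR NOT T
    = NOT (NOT (S OR S AND T) OR NOT NOT R) OR NOT T   [idempotence]
    = (S OR S AND T) AND NOT R OR NOT T   [De Morgan]
    = S AND NOT R OR NOT T   [absorption]
E2: ((R AND NOT S OR S AND R) AND S OR P OR NOT T) AND (R AND S OR P)
    = (R AND S OR P OR NOT T) AND (R AND S OR P)   [distribution]
    = R AND S OR P   [absorption]
These differ: at P=0, R=1, S=0, T=0, E1 = 1 but E2 = 0.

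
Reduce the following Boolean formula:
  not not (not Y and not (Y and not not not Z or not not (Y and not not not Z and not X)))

not not (not Y and not (Y and not not not Z or not not (Y and not not not Z and not X)))
= not not (not Y and not (Y and not not not Z or Y and not not not Z and not X))   [double negation]
= not not (not Y and not (Y and not not not Z))   [absorption]
= not (Y or Y and not not not Z)   [De Morgan]
= not (Y or Y and not Z)   [double negation]
= not Y   [absorption]

not Y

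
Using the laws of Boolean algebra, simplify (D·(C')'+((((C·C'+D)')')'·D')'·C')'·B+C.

(D·(C')'+((((C·C'+D)')')'·D')'·C')'·B+C
= (D·C+((((C·C'+D)')')'·D')'·C')'·B+C   (double negation)
= (D·C+(((D')')'·D')'·C')'·B+C   (complement / identity)
= (D·C+(D'·D')'·C')'·B+C   (double negation)
= (D·C+(D+D)·C')'·B+C   (De Morgan)
= (D·C+D·C')'·B+C   (idempotence)
= D'·B+C   (distribution)

D'·B+C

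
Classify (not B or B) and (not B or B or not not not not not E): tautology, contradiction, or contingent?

(not B or B) and (not B or B or not not not not not E)
= (not B or B) and (not B or B or not not not E)
= (not B or B) and (not B or B or not E)
= not B or B
= True

tautology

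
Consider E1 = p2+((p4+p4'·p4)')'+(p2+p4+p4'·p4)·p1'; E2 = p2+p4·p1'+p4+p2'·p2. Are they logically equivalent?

Yes

E1: p2+((p4+p4'·p4)')'+(p2+p4+p4'·p4)·p1'
    = p2+p4+p4'·p4+(p2+p4+p4'·p4)·p1'   [double negation]
    = p2+p4+p4'·p4   [absorption]
    = p2+p4   [complement / identity]
E2: p2+p4·p1'+p4+p2'·p2
    = p2+p4·p1'+p4   [complement / identity]
    = p2+p4   [absorption]
Both reduce to p2+p4, so they are equivalent.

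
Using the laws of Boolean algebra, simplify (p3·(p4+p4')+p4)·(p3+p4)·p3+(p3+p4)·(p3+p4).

(p3·(p4+p4')+p4)·(p3+p4)·p3+(p3+p4)·(p3+p4)
= (p3+p4)·(p3+p4)·p3+(p3+p4)·(p3+p4)   [complement / identity]
= (p3+p4)·(p3+p4)   [absorption]
= p3+p4   [idempotence]

p3+p4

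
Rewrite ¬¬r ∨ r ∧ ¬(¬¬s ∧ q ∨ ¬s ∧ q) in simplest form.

r

¬¬r ∨ r ∧ ¬(¬¬s ∧ q ∨ ¬s ∧ q)
= r ∨ r ∧ ¬(¬¬s ∧ q ∨ ¬s ∧ q)
= r ∨ r ∧ ¬(s ∧ q ∨ ¬s ∧ q)
= r ∨ r ∧ ¬q
= r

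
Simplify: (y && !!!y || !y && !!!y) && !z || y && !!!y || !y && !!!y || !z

(y && !!!y || !y && !!!y) && !z || y && !!!y || !y && !!!y || !z
= y && !!!y || !y && !!!y || !z   (absorption)
= y && !!!y || !y && !y || !z   (double negation)
= y && !y || !y && !y || !z   (double negation)
= !y || !z   (distribution)

!y || !z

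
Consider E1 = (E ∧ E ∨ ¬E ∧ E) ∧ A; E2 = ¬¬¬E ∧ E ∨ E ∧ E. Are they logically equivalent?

No

E1: (E ∧ E ∨ ¬E ∧ E) ∧ A
    = E ∧ A   [distribution]
E2: ¬¬¬E ∧ E ∨ E ∧ E
    = ¬E ∧ E ∨ E ∧ E   [double negation]
    = E   [distribution]
These differ: at A=0, E=1, E1 = 0 but E2 = 1.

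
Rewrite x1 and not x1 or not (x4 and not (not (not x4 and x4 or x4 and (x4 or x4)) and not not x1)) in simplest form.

not x4

x1 and not x1 or not (x4 and not (not (not x4 and x4 or x4 and (x4 or x4)) and not not x1))
= x1 and not x1 or not (x4 and not (not (not x4 and x4 or x4 and x4) and not not x1))   [idempotence]
= not (x4 and not (not (not x4 and x4 or x4 and x4) and not not x1))   [complement / identity]
= not (x4 and not (not x4 and not not x1))   [distribution]
= not (x4 and (x4 or not x1))   [De Morgan]
= not x4   [absorption]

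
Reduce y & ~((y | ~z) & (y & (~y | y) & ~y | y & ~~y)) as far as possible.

y & ~((y | ~z) & (y & (~y | y) & ~y | y & ~~y))
= y & ~((y | ~z) & (y & (~y | y) & ~y | y & y))   (double negation)
= y & ~((y | ~z) & (y & ~y | y & y))   (complement / identity)
= y & ~((y | ~z) & y)   (distribution)
= y & ~y   (absorption)
= 0   (complement)

0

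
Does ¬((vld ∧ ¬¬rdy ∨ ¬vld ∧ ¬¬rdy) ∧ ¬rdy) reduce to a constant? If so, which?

yes, True

¬((vld ∧ ¬¬rdy ∨ ¬vld ∧ ¬¬rdy) ∧ ¬rdy)
= ¬(¬¬rdy ∧ ¬rdy)   [distribution]
= ¬rdy ∨ rdy   [De Morgan]
= True   [complement]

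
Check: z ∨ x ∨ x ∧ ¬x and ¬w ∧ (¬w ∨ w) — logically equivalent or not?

E1: z ∨ x ∨ x ∧ ¬x
    = z ∨ x   (complement / identity)
E2: ¬w ∧ (¬w ∨ w)
    = ¬w   (complement / identity)
These differ: at w=1, x=0, z=1, E1 = 1 but E2 = 0.

No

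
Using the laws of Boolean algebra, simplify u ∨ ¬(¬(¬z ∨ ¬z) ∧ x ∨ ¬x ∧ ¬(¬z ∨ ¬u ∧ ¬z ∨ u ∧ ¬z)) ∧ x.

u ∨ ¬(¬(¬z ∨ ¬z) ∧ x ∨ ¬x ∧ ¬(¬z ∨ ¬u ∧ ¬z ∨ u ∧ ¬z)) ∧ x
= u ∨ ¬(¬(¬z ∨ ¬z) ∧ x ∨ ¬x ∧ ¬(¬z ∨ ¬z)) ∧ x   (distribution)
= u ∨ ¬¬(¬z ∨ ¬z) ∧ x   (distribution)
= u ∨ ¬¬¬z ∧ x   (idempotence)
= u ∨ ¬z ∧ x   (double negation)

u ∨ ¬z ∧ x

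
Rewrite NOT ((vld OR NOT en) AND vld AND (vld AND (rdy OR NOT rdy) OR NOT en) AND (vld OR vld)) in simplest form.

NOT ((vld OR NOT en) AND vld AND (vld AND (rdy OR NOT rdy) OR NOT en) AND (vld OR vld))
= NOT ((vld OR NOT en) AND vld AND (vld OR NOT en) AND (vld OR vld))   [complement / identity]
= NOT ((vld OR NOT en) AND vld AND (vld OR NOT en) AND vld)   [idempotence]
= NOT ((vld OR NOT en) AND vld)   [idempotence]
= NOT vld   [absorption]

NOT vld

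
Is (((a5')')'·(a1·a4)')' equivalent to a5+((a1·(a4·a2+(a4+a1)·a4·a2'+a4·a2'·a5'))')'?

E1: (((a5')')'·(a1·a4)')'
    = (a5'·(a1·a4)')'   [double negation]
    = a5+a1·a4   [De Morgan]
E2: a5+((a1·(a4·a2+(a4+a1)·a4·a2'+a4·a2'·a5'))')'
    = a5+((a1·(a4·a2+a4·a2'+a4·a2'·a5'))')'   [absorption]
    = a5+((a1·(a4·a2+a4·a2'))')'   [absorption]
    = a5+a1·(a4·a2+a4·a2')   [double negation]
    = a5+a1·a4   [distribution]
Both reduce to a5+a1·a4, so they are equivalent.

Yes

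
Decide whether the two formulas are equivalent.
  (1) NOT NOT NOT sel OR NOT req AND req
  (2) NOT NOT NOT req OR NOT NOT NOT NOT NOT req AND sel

E1: NOT NOT NOT sel OR NOT req AND req
    = NOT NOT NOT sel   (complement / identity)
    = NOT sel   (double negation)
E2: NOT NOT NOT req OR NOT NOT NOT NOT NOT req AND sel
    = NOT NOT NOT req OR NOT NOT NOT req AND sel   (double negation)
    = NOT NOT NOT req   (absorption)
    = NOT req   (double negation)
These differ: at req=1, sel=0, E1 = 1 but E2 = 0.

No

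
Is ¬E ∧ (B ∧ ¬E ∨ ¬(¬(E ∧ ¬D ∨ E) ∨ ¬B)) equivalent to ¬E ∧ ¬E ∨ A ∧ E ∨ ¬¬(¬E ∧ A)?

No

E1: ¬E ∧ (B ∧ ¬E ∨ ¬(¬(E ∧ ¬D ∨ E) ∨ ¬B))
    = ¬E ∧ (B ∧ ¬E ∨ ¬(¬E ∨ ¬B))   — absorption
    = ¬E ∧ (B ∧ ¬E ∨ E ∧ B)   — De Morgan
    = ¬E ∧ B   — distribution
E2: ¬E ∧ ¬E ∨ A ∧ E ∨ ¬¬(¬E ∧ A)
    = ¬E ∧ ¬E ∨ A ∧ E ∨ ¬E ∧ A   — double negation
    = ¬E ∨ A ∧ E ∨ ¬E ∧ A   — idempotence
    = ¬E ∨ A   — distribution
These differ: at A=1, B=0, D=0, E=0, E1 = 0 but E2 = 1.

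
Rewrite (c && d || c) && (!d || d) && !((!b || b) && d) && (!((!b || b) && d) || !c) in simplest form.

c && !d

(c && d || c) && (!d || d) && !((!b || b) && d) && (!((!b || b) && d) || !c)
= (c && d || c) && !((!b || b) && d) && (!((!b || b) && d) || !c)   — complement / identity
= (c && d || c) && !((!b || b) && d)   — absorption
= (c && d || c) && !d   — complement / identity
= c && !d   — absorption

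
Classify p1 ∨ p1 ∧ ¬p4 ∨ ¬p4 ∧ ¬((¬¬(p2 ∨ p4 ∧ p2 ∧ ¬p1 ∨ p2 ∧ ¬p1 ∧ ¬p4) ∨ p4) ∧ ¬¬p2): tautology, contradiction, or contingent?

contingent

p1 ∨ p1 ∧ ¬p4 ∨ ¬p4 ∧ ¬((¬¬(p2 ∨ p4 ∧ p2 ∧ ¬p1 ∨ p2 ∧ ¬p1 ∧ ¬p4) ∨ p4) ∧ ¬¬p2)
= p1 ∨ ¬p4 ∧ ¬((¬¬(p2 ∨ p4 ∧ p2 ∧ ¬p1 ∨ p2 ∧ ¬p1 ∧ ¬p4) ∨ p4) ∧ ¬¬p2)   [absorption]
= p1 ∨ ¬p4 ∧ ¬((¬¬(p2 ∨ p2 ∧ ¬p1) ∨ p4) ∧ ¬¬p2)   [distribution]
= p1 ∨ ¬p4 ∧ ¬((¬¬p2 ∨ p4) ∧ ¬¬p2)   [absorption]
= p1 ∨ ¬p4 ∧ ¬¬¬p2   [absorption]
= p1 ∨ ¬p4 ∧ ¬p2   [double negation]
This depends on p1, p2, p4, so it is not a constant.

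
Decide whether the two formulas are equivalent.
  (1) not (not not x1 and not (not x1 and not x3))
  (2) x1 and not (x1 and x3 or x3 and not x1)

E1: not (not not x1 and not (not x1 and not x3))
    = not x1 or not x1 and not x3   — De Morgan
    = not x1   — absorption
E2: x1 and not (x1 and x3 or x3 and not x1)
    = x1 and not x3   — distribution
These differ: at x1=0, x3=0, E1 = 1 but E2 = 0.

No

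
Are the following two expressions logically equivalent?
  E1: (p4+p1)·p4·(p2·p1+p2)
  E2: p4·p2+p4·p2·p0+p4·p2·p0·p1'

Yes

E1: (p4+p1)·p4·(p2·p1+p2)
    = (p4+p1)·p4·p2
    = p4·p2
E2: p4·p2+p4·p2·p0+p4·p2·p0·p1'
    = p4·p2+p4·p2·p0
    = p4·p2
Both reduce to p4·p2, so they are equivalent.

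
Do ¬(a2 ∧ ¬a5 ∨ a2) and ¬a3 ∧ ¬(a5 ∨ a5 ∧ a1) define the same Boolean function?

E1: ¬(a2 ∧ ¬a5 ∨ a2)
    = ¬a2   — absorption
E2: ¬a3 ∧ ¬(a5 ∨ a5 ∧ a1)
    = ¬a3 ∧ ¬a5   — absorption
These differ: at a1=0, a2=0, a3=1, a5=1, E1 = 1 but E2 = 0.

No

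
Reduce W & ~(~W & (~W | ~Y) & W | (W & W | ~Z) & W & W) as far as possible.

0

W & ~(~W & (~W | ~Y) & W | (W & W | ~Z) & W & W)
= W & ~(~W & (~W | ~Y) & W | W & W)   — absorption
= W & ~(~W & W | W & W)   — absorption
= W & ~W   — distribution
= 0   — complement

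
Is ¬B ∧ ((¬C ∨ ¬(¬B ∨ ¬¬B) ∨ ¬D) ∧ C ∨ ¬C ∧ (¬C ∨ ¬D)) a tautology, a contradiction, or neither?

neither

¬B ∧ ((¬C ∨ ¬(¬B ∨ ¬¬B) ∨ ¬D) ∧ C ∨ ¬C ∧ (¬C ∨ ¬D))
= ¬B ∧ ((¬C ∨ B ∧ ¬B ∨ ¬D) ∧ C ∨ ¬C ∧ (¬C ∨ ¬D))   (De Morgan)
= ¬B ∧ ((¬C ∨ ¬D) ∧ C ∨ ¬C ∧ (¬C ∨ ¬D))   (complement / identity)
= ¬B ∧ (¬C ∨ ¬D)   (distribution)
This depends on B, C, D, so it is not a constant.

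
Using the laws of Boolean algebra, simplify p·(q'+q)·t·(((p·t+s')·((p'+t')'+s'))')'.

p·(q'+q)·t·(((p·t+s')·((p'+t')'+s'))')'
= p·(q'+q)·t·(((p·t+s')·(p·t+s'))')'   [De Morgan]
= p·(q'+q)·t·((p·t+s')')'   [idempotence]
= p·t·((p·t+s')')'   [complement / identity]
= p·t·(p·t+s')   [double negation]
= p·t   [absorption]

p·t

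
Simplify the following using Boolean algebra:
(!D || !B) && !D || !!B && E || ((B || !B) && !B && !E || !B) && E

(!D || !B) && !D || !!B && E || ((B || !B) && !B && !E || !B) && E
= (!D || !B) && !D || !!B && E || (!B && !E || !B) && E
= (!D || !B) && !D || !!B && E || !B && E
= (!D || !B) && !D || B && E || !B && E
= (!D || !B) && !D || E
= !D || E

!D || E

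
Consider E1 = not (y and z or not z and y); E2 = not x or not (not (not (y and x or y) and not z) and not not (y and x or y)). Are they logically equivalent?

E1: not (y and z or not z and y)
    = not y
E2: not x or not (not (not (y and x or y) and not z) and not not (y and x or y))
    = not x or not (y and x or y) and not z or not (y and x or y)
    = not x or not (y and x or y)
    = not x or not y
These differ: at x=0, y=1, z=0, E1 = 0 but E2 = 1.

No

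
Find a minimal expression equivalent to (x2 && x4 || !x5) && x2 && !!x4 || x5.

(x2 && x4 || !x5) && x2 && !!x4 || x5
= (x2 && x4 || !x5) && x2 && x4 || x5
= x2 && x4 || x5

x2 && x4 || x5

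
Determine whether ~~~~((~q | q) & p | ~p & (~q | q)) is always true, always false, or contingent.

always true

~~~~((~q | q) & p | ~p & (~q | q))
= ~~((~q | q) & p | ~p & (~q | q))   [double negation]
= ~~(~q | q)   [distribution]
= ~q | q   [double negation]
= 1   [complement]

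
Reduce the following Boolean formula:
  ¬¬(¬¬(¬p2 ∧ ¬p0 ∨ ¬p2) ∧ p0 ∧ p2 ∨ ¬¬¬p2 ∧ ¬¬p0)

¬p2 ∧ p0

¬¬(¬¬(¬p2 ∧ ¬p0 ∨ ¬p2) ∧ p0 ∧ p2 ∨ ¬¬¬p2 ∧ ¬¬p0)
= ¬¬(¬¬¬p2 ∧ p0 ∧ p2 ∨ ¬¬¬p2 ∧ ¬¬p0)   [absorption]
= ¬¬(¬¬¬p2 ∧ p0 ∧ p2 ∨ ¬¬¬p2 ∧ p0)   [double negation]
= ¬¬(¬¬¬p2 ∧ (p0 ∧ p2 ∨ p0))   [distribution]
= ¬¬(¬¬¬p2 ∧ p0)   [absorption]
= ¬¬(¬p2 ∧ p0)   [double negation]
= ¬p2 ∧ p0   [double negation]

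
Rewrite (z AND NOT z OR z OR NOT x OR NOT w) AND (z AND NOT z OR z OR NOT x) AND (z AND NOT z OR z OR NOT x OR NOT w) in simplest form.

(z AND NOT z OR z OR NOT x OR NOT w) AND (z AND NOT z OR z OR NOT x) AND (z AND NOT z OR z OR NOT x OR NOT w)
= (z AND NOT z OR z OR NOT x) AND (z AND NOT z OR z OR NOT x OR NOT w)   [absorption]
= z AND NOT z OR z OR NOT x   [absorption]
= z OR NOT x   [complement / identity]

z OR NOT x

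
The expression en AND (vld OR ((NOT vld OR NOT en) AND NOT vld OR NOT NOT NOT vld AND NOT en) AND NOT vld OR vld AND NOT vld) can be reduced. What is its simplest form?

en

en AND (vld OR ((NOT vld OR NOT en) AND NOT vld OR NOT NOT NOT vld AND NOT en) AND NOT vld OR vld AND NOT vld)
= en AND (vld OR ((NOT vld OR NOT en) AND NOT vld OR NOT vld AND NOT en) AND NOT vld OR vld AND NOT vld)
= en AND (vld OR (NOT vld OR NOT vld AND NOT en) AND NOT vld OR vld AND NOT vld)
= en AND (vld OR NOT vld AND NOT vld OR vld AND NOT vld)
= en AND (vld OR NOT vld)
= en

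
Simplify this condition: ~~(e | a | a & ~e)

~~(e | a | a & ~e)
= ~~(e | a)   [absorption]
= e | a   [double negation]

e | a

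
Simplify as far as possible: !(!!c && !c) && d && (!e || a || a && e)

!(!!c && !c) && d && (!e || a || a && e)
= (!c || c) && d && (!e || a || a && e)
= d && (!e || a || a && e)
= d && (!e || a)

d && (!e || a)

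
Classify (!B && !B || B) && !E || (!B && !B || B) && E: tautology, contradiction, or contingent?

tautology

(!B && !B || B) && !E || (!B && !B || B) && E
= !B && !B || B   [distribution]
= !B || B   [idempotence]
= true   [complement]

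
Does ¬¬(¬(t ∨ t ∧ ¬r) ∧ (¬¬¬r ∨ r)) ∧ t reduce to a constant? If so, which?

yes, False

¬¬(¬(t ∨ t ∧ ¬r) ∧ (¬¬¬r ∨ r)) ∧ t
= ¬¬(¬(t ∨ t ∧ ¬r) ∧ (¬r ∨ r)) ∧ t   [double negation]
= ¬¬¬(t ∨ t ∧ ¬r) ∧ t   [complement / identity]
= ¬¬¬t ∧ t   [absorption]
= ¬t ∧ t   [double negation]
= False   [complement]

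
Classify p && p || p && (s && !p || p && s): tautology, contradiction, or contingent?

p && p || p && (s && !p || p && s)
= p && p || p && s   [distribution]
= (p || s) && p   [distribution]
= p   [absorption]
This depends on p, so it is not a constant.

contingent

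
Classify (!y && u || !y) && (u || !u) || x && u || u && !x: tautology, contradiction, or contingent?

contingent

(!y && u || !y) && (u || !u) || x && u || u && !x
= !y && (u || !u) || x && u || u && !x   (absorption)
= !y && (u || !u) || u   (distribution)
= !y || u   (complement / identity)
This depends on u, y, so it is not a constant.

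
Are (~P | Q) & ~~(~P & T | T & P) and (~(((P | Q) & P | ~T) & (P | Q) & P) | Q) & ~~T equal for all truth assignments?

Yes

E1: (~P | Q) & ~~(~P & T | T & P)
    = (~P | Q) & ~~T   (distribution)
    = (~P | Q) & T   (double negation)
E2: (~(((P | Q) & P | ~T) & (P | Q) & P) | Q) & ~~T
    = (~(((P | Q) & P | ~T) & (P | Q) & P) | Q) & T   (double negation)
    = (~((P | Q) & P) | Q) & T   (absorption)
    = (~P | Q) & T   (absorption)
Both reduce to (~P | Q) & T, so they are equivalent.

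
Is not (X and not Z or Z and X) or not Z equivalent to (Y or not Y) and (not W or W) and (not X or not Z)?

E1: not (X and not Z or Z and X) or not Z
    = not X or not Z   (distribution)
E2: (Y or not Y) and (not W or W) and (not X or not Z)
    = (not W or W) and (not X or not Z)   (complement / identity)
    = not X or not Z   (complement / identity)
Both reduce to not X or not Z, so they are equivalent.

Yes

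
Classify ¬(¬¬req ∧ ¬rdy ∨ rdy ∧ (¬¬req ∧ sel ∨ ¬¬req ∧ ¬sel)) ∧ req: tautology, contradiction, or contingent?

¬(¬¬req ∧ ¬rdy ∨ rdy ∧ (¬¬req ∧ sel ∨ ¬¬req ∧ ¬sel)) ∧ req
= ¬(¬¬req ∧ ¬rdy ∨ rdy ∧ ¬¬req) ∧ req   [distribution]
= ¬¬¬req ∧ req   [distribution]
= ¬req ∧ req   [double negation]
= False   [complement]

contradiction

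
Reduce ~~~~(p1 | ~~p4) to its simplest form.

~~~~(p1 | ~~p4)
= ~~(p1 | ~~p4)
= p1 | ~~p4
= p1 | p4

p1 | p4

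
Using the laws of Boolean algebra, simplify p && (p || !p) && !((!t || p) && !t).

p && t

p && (p || !p) && !((!t || p) && !t)
= p && !((!t || p) && !t)   [complement / identity]
= p && !!t   [absorption]
= p && t   [double negation]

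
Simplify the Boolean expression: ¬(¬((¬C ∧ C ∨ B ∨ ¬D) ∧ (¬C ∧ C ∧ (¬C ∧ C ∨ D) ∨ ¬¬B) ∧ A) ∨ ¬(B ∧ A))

B ∧ A

¬(¬((¬C ∧ C ∨ B ∨ ¬D) ∧ (¬C ∧ C ∧ (¬C ∧ C ∨ D) ∨ ¬¬B) ∧ A) ∨ ¬(B ∧ A))
= ¬(¬((¬C ∧ C ∨ B ∨ ¬D) ∧ (¬C ∧ C ∨ ¬¬B) ∧ A) ∨ ¬(B ∧ A))
= ¬(¬((¬C ∧ C ∨ B ∨ ¬D) ∧ (¬C ∧ C ∨ B) ∧ A) ∨ ¬(B ∧ A))
= (¬C ∧ C ∨ B ∨ ¬D) ∧ (¬C ∧ C ∨ B) ∧ A ∧ B ∧ A
= (¬C ∧ C ∨ B) ∧ A ∧ B ∧ A
= B ∧ A ∧ B ∧ A
= B ∧ A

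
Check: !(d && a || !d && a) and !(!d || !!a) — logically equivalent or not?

E1: !(d && a || !d && a)
    = !a   [distribution]
E2: !(!d || !!a)
    = d && !a   [De Morgan]
These differ: at a=0, d=0, E1 = 1 but E2 = 0.

No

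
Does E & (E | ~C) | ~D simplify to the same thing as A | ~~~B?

E1: E & (E | ~C) | ~D
    = E | ~D
E2: A | ~~~B
    = A | ~B
These differ: at A=0, B=1, C=1, D=0, E=0, E1 = 1 but E2 = 0.

No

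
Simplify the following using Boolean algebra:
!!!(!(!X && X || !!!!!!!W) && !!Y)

!W || !Y

!!!(!(!X && X || !!!!!!!W) && !!Y)
= !!!(!!!!!!!!W && !!Y)   (complement / identity)
= !(!!!!!!!!W && !!Y)   (double negation)
= !(!!!!!!W && !!Y)   (double negation)
= !!!!!W || !Y   (De Morgan)
= !!!W || !Y   (double negation)
= !W || !Y   (double negation)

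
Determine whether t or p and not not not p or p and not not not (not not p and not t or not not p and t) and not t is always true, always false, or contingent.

t or p and not not not p or p and not not not (not not p and not t or not not p and t) and not t
= t or p and not not not p or p and not not not not not p and not t   [distribution]
= t or p and not not not p or p and not not not p and not t   [double negation]
= t or p and not not not p   [absorption]
= t or p and not p   [double negation]
= t   [complement / identity]
This depends on t, so it is not a constant.

contingent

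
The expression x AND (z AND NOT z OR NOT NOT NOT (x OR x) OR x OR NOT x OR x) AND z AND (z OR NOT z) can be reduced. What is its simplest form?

x AND z

x AND (z AND NOT z OR NOT NOT NOT (x OR x) OR x OR NOT x OR x) AND z AND (z OR NOT z)
= x AND (z AND NOT z OR NOT NOT NOT x OR x OR NOT x OR x) AND z AND (z OR NOT z)   — idempotence
= x AND (z AND NOT z OR NOT x OR x OR NOT x OR x) AND z AND (z OR NOT z)   — double negation
= x AND (NOT x OR x OR NOT x OR x) AND z AND (z OR NOT z)   — complement / identity
= x AND (NOT x OR x) AND z AND (z OR NOT z)   — idempotence
= x AND z AND (z OR NOT z)   — complement / identity
= x AND z   — complement / identity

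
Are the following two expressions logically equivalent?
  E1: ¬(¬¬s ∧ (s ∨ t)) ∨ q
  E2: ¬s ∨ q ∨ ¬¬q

E1: ¬(¬¬s ∧ (s ∨ t)) ∨ q
    = ¬(s ∧ (s ∨ t)) ∨ q   — double negation
    = ¬s ∨ q   — absorption
E2: ¬s ∨ q ∨ ¬¬q
    = ¬s ∨ q ∨ q   — double negation
    = ¬s ∨ q   — idempotence
Both reduce to ¬s ∨ q, so they are equivalent.

Yes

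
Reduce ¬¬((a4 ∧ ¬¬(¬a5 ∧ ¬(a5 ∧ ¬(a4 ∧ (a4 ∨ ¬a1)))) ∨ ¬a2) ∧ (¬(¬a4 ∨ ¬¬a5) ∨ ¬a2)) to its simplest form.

¬¬((a4 ∧ ¬¬(¬a5 ∧ ¬(a5 ∧ ¬(a4 ∧ (a4 ∨ ¬a1)))) ∨ ¬a2) ∧ (¬(¬a4 ∨ ¬¬a5) ∨ ¬a2))
= ¬¬((a4 ∧ ¬(a5 ∨ a5 ∧ ¬(a4 ∧ (a4 ∨ ¬a1))) ∨ ¬a2) ∧ (¬(¬a4 ∨ ¬¬a5) ∨ ¬a2))   [De Morgan]
= ¬¬((a4 ∧ ¬(a5 ∨ a5 ∧ ¬a4) ∨ ¬a2) ∧ (¬(¬a4 ∨ ¬¬a5) ∨ ¬a2))   [absorption]
= ¬¬((a4 ∧ ¬a5 ∨ ¬a2) ∧ (¬(¬a4 ∨ ¬¬a5) ∨ ¬a2))   [absorption]
= ¬¬((a4 ∧ ¬a5 ∨ ¬a2) ∧ (a4 ∧ ¬a5 ∨ ¬a2))   [De Morgan]
= ¬¬(a4 ∧ ¬a5 ∨ ¬a2)   [idempotence]
= a4 ∧ ¬a5 ∨ ¬a2   [double negation]

a4 ∧ ¬a5 ∨ ¬a2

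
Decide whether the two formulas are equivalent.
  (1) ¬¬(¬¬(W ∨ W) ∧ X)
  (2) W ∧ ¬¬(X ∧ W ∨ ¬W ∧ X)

E1: ¬¬(¬¬(W ∨ W) ∧ X)
    = ¬¬(¬¬W ∧ X)   (idempotence)
    = ¬¬W ∧ X   (double negation)
    = W ∧ X   (double negation)
E2: W ∧ ¬¬(X ∧ W ∨ ¬W ∧ X)
    = W ∧ ¬¬X   (distribution)
    = W ∧ X   (double negation)
Both reduce to W ∧ X, so they are equivalent.

Yes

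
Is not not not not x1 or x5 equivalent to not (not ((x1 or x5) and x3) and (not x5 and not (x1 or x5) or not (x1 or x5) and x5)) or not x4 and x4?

E1: not not not not x1 or x5
    = not not x1 or x5
    = x1 or x5
E2: not (not ((x1 or x5) and x3) and (not x5 and not (x1 or x5) or not (x1 or x5) and x5)) or not x4 and x4
    = not (not ((x1 or x5) and x3) and not (x1 or x5)) or not x4 and x4
    = (x1 or x5) and x3 or x1 or x5 or not x4 and x4
    = x1 or x5 or not x4 and x4
    = x1 or x5
Both reduce to x1 or x5, so they are equivalent.

Yes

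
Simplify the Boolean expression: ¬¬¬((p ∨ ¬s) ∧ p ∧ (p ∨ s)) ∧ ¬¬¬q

¬p ∧ ¬q

¬¬¬((p ∨ ¬s) ∧ p ∧ (p ∨ s)) ∧ ¬¬¬q
= ¬¬¬(p ∧ (p ∨ s)) ∧ ¬¬¬q   [absorption]
= ¬¬¬(p ∧ (p ∨ s)) ∧ ¬q   [double negation]
= ¬¬¬p ∧ ¬q   [absorption]
= ¬p ∧ ¬q   [double negation]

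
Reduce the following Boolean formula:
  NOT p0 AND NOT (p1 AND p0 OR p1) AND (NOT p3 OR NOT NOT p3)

NOT p0 AND NOT p1

NOT p0 AND NOT (p1 AND p0 OR p1) AND (NOT p3 OR NOT NOT p3)
= NOT p0 AND NOT p1 AND (NOT p3 OR NOT NOT p3)   — absorption
= NOT p0 AND NOT p1 AND (NOT p3 OR p3)   — double negation
= NOT p0 AND NOT p1   — complement / identity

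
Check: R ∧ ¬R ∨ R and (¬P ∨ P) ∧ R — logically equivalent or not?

E1: R ∧ ¬R ∨ R
    = R   — complement / identity
E2: (¬P ∨ P) ∧ R
    = R   — complement / identity
Both reduce to R, so they are equivalent.

Yes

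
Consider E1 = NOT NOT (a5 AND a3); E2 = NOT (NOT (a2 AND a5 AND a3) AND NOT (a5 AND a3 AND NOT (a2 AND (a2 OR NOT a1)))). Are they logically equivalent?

Yes

E1: NOT NOT (a5 AND a3)
    = a5 AND a3   (double negation)
E2: NOT (NOT (a2 AND a5 AND a3) AND NOT (a5 AND a3 AND NOT (a2 AND (a2 OR NOT a1))))
    = NOT (NOT (a2 AND a5 AND a3) AND NOT (a5 AND a3 AND NOT a2))   (absorption)
    = a2 AND a5 AND a3 OR a5 AND a3 AND NOT a2   (De Morgan)
    = a5 AND a3   (distribution)
Both reduce to a5 AND a3, so they are equivalent.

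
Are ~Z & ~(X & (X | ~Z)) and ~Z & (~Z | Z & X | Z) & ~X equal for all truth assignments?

E1: ~Z & ~(X & (X | ~Z))
    = ~Z & ~X   (absorption)
E2: ~Z & (~Z | Z & X | Z) & ~X
    = ~Z & (~Z | Z) & ~X   (absorption)
    = ~Z & ~X   (complement / identity)
Both reduce to ~Z & ~X, so they are equivalent.

Yes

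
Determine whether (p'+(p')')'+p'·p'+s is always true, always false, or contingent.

(p'+(p')')'+p'·p'+s
= p·p'+p'·p'+s
= p'+s
This depends on p, s, so it is not a constant.

contingent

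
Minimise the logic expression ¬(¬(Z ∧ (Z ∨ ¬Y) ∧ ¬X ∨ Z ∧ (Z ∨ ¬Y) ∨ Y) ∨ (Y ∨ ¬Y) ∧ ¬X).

(Z ∨ Y) ∧ X

¬(¬(Z ∧ (Z ∨ ¬Y) ∧ ¬X ∨ Z ∧ (Z ∨ ¬Y) ∨ Y) ∨ (Y ∨ ¬Y) ∧ ¬X)
= ¬(¬(Z ∧ (Z ∨ ¬Y) ∧ ¬X ∨ Z ∧ (Z ∨ ¬Y) ∨ Y) ∨ ¬X)   (complement / identity)
= ¬(¬(Z ∧ (Z ∨ ¬Y) ∨ Y) ∨ ¬X)   (absorption)
= ¬(¬(Z ∨ Y) ∨ ¬X)   (absorption)
= (Z ∨ Y) ∧ X   (De Morgan)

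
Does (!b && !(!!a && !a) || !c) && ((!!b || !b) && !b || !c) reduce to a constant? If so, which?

no

(!b && !(!!a && !a) || !c) && ((!!b || !b) && !b || !c)
= (!b && (!a || a) || !c) && ((!!b || !b) && !b || !c)   [De Morgan]
= (!b && (!a || a) || !c) && ((b || !b) && !b || !c)   [double negation]
= (!b || !c) && ((b || !b) && !b || !c)   [complement / identity]
= (!b || !c) && (!b || !c)   [complement / identity]
= !b || !c   [idempotence]
This depends on b, c, so it is not a constant.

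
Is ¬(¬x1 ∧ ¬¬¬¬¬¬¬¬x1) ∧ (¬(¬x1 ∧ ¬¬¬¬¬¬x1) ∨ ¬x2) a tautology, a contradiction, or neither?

¬(¬x1 ∧ ¬¬¬¬¬¬¬¬x1) ∧ (¬(¬x1 ∧ ¬¬¬¬¬¬x1) ∨ ¬x2)
= ¬(¬x1 ∧ ¬¬¬¬¬¬x1) ∧ (¬(¬x1 ∧ ¬¬¬¬¬¬x1) ∨ ¬x2)   [double negation]
= ¬(¬x1 ∧ ¬¬¬¬¬¬x1)   [absorption]
= ¬(¬x1 ∧ ¬¬¬¬x1)   [double negation]
= x1 ∨ ¬¬¬x1   [De Morgan]
= x1 ∨ ¬x1   [double negation]
= True   [complement]

tautology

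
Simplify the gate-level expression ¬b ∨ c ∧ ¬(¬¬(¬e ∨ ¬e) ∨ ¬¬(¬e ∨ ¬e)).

¬b ∨ c ∧ e

¬b ∨ c ∧ ¬(¬¬(¬e ∨ ¬e) ∨ ¬¬(¬e ∨ ¬e))
= ¬b ∨ c ∧ ¬¬¬(¬e ∨ ¬e)   (idempotence)
= ¬b ∨ c ∧ ¬(¬e ∨ ¬e)   (double negation)
= ¬b ∨ c ∧ e ∧ e   (De Morgan)
= ¬b ∨ c ∧ e   (idempotence)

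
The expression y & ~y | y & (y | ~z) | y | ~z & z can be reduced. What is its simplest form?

y & ~y | y & (y | ~z) | y | ~z & z
= y & ~y | y | y | ~z & z
= y & ~y | y | y
= y & ~y | y
= y

y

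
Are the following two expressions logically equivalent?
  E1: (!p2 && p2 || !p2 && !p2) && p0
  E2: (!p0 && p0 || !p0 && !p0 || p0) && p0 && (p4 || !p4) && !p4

No

E1: (!p2 && p2 || !p2 && !p2) && p0
    = !p2 && p0
E2: (!p0 && p0 || !p0 && !p0 || p0) && p0 && (p4 || !p4) && !p4
    = (!p0 || p0) && p0 && (p4 || !p4) && !p4
    = p0 && (p4 || !p4) && !p4
    = p0 && !p4
These differ: at p0=1, p2=0, p4=1, E1 = 1 but E2 = 0.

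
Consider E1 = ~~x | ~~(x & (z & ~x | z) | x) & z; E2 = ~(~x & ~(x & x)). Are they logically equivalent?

Yes

E1: ~~x | ~~(x & (z & ~x | z) | x) & z
    = ~~x | ~~(x & z | x) & z   [absorption]
    = ~~x | ~~x & z   [absorption]
    = ~~x   [absorption]
    = x   [double negation]
E2: ~(~x & ~(x & x))
    = ~(~x & ~x)   [idempotence]
    = ~~x   [idempotence]
    = x   [double negation]
Both reduce to x, so they are equivalent.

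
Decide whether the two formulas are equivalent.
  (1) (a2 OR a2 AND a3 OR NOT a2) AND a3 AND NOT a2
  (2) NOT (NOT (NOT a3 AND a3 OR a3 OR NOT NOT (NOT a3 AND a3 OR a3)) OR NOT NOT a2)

Yes

E1: (a2 OR a2 AND a3 OR NOT a2) AND a3 AND NOT a2
    = (a2 OR NOT a2) AND a3 AND NOT a2   — absorption
    = a3 AND NOT a2   — complement / identity
E2: NOT (NOT (NOT a3 AND a3 OR a3 OR NOT NOT (NOT a3 AND a3 OR a3)) OR NOT NOT a2)
    = (NOT a3 AND a3 OR a3 OR NOT NOT (NOT a3 AND a3 OR a3)) AND NOT a2   — De Morgan
    = (NOT a3 AND a3 OR a3 OR NOT a3 AND a3 OR a3) AND NOT a2   — double negation
    = (NOT a3 AND a3 OR a3) AND NOT a2   — idempotence
    = a3 AND NOT a2   — complement / identity
Both reduce to a3 AND NOT a2, so they are equivalent.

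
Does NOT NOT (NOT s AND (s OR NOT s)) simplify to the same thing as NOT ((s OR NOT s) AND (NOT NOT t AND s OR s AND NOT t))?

Yes

E1: NOT NOT (NOT s AND (s OR NOT s))
    = NOT NOT NOT s   (complement / identity)
    = NOT s   (double negation)
E2: NOT ((s OR NOT s) AND (NOT NOT t AND s OR s AND NOT t))
    = NOT ((s OR NOT s) AND (t AND s OR s AND NOT t))   (double negation)
    = NOT ((s OR NOT s) AND s)   (distribution)
    = NOT s   (complement / identity)
Both reduce to NOT s, so they are equivalent.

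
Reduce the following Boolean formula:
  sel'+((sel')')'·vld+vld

sel'+vld

sel'+((sel')')'·vld+vld
= sel'+sel'·vld+vld   (double negation)
= sel'+vld   (absorption)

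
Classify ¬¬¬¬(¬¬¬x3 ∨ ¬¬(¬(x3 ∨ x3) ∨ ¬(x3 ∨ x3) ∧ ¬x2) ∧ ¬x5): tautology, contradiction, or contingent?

contingent

¬¬¬¬(¬¬¬x3 ∨ ¬¬(¬(x3 ∨ x3) ∨ ¬(x3 ∨ x3) ∧ ¬x2) ∧ ¬x5)
= ¬¬¬¬(¬¬¬x3 ∨ ¬¬¬(x3 ∨ x3) ∧ ¬x5)
= ¬¬¬¬(¬¬¬x3 ∨ ¬¬¬x3 ∧ ¬x5)
= ¬¬¬¬¬¬¬x3
= ¬¬¬¬¬x3
= ¬¬¬x3
= ¬x3
This depends on x3, so it is not a constant.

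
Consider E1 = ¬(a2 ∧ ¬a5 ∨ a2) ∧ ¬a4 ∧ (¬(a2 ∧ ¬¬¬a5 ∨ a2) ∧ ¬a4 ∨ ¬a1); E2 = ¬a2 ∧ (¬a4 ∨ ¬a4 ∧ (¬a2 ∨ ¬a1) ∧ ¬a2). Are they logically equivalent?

Yes

E1: ¬(a2 ∧ ¬a5 ∨ a2) ∧ ¬a4 ∧ (¬(a2 ∧ ¬¬¬a5 ∨ a2) ∧ ¬a4 ∨ ¬a1)
    = ¬(a2 ∧ ¬a5 ∨ a2) ∧ ¬a4 ∧ (¬(a2 ∧ ¬a5 ∨ a2) ∧ ¬a4 ∨ ¬a1)   [double negation]
    = ¬(a2 ∧ ¬a5 ∨ a2) ∧ ¬a4   [absorption]
    = ¬a2 ∧ ¬a4   [absorption]
E2: ¬a2 ∧ (¬a4 ∨ ¬a4 ∧ (¬a2 ∨ ¬a1) ∧ ¬a2)
    = ¬a2 ∧ (¬a4 ∨ ¬a4 ∧ ¬a2)   [absorption]
    = ¬a2 ∧ ¬a4   [absorption]
Both reduce to ¬a2 ∧ ¬a4, so they are equivalent.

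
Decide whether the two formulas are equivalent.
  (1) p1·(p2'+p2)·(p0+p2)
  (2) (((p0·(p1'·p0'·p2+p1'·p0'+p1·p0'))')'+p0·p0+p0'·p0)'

No

E1: p1·(p2'+p2)·(p0+p2)
    = p1·(p0+p2)
E2: (((p0·(p1'·p0'·p2+p1'·p0'+p1·p0'))')'+p0·p0+p0'·p0)'
    = (((p0·(p1'·p0'+p1·p0'))')'+p0·p0+p0'·p0)'
    = (p0·(p1'·p0'+p1·p0')+p0·p0+p0'·p0)'
    = (p0·p0'+p0·p0+p0'·p0)'
    = (p0·p0'+p0·p0)'
    = p0'
These differ: at p0=1, p1=1, p2=0, E1 = 1 but E2 = 0.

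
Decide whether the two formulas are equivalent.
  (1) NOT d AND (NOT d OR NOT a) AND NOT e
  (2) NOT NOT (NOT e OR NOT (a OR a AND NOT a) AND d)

No

E1: NOT d AND (NOT d OR NOT a) AND NOT e
    = NOT d AND NOT e   (absorption)
E2: NOT NOT (NOT e OR NOT (a OR a AND NOT a) AND d)
    = NOT NOT (NOT e OR NOT a AND d)   (complement / identity)
    = NOT e OR NOT a AND d   (double negation)
These differ: at a=0, d=1, e=0, E1 = 0 but E2 = 1.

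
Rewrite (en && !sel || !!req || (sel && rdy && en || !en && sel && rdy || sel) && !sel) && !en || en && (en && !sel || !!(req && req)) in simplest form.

en && !sel || req

(en && !sel || !!req || (sel && rdy && en || !en && sel && rdy || sel) && !sel) && !en || en && (en && !sel || !!(req && req))
= (en && !sel || !!req || (sel && rdy && en || !en && sel && rdy || sel) && !sel) && !en || en && (en && !sel || !!req)   [idempotence]
= (en && !sel || !!req || (sel && rdy || sel) && !sel) && !en || en && (en && !sel || !!req)   [distribution]
= (en && !sel || !!req || sel && !sel) && !en || en && (en && !sel || !!req)   [absorption]
= (en && !sel || !!req) && !en || en && (en && !sel || !!req)   [complement / identity]
= en && !sel || !!req   [distribution]
= en && !sel || req   [double negation]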